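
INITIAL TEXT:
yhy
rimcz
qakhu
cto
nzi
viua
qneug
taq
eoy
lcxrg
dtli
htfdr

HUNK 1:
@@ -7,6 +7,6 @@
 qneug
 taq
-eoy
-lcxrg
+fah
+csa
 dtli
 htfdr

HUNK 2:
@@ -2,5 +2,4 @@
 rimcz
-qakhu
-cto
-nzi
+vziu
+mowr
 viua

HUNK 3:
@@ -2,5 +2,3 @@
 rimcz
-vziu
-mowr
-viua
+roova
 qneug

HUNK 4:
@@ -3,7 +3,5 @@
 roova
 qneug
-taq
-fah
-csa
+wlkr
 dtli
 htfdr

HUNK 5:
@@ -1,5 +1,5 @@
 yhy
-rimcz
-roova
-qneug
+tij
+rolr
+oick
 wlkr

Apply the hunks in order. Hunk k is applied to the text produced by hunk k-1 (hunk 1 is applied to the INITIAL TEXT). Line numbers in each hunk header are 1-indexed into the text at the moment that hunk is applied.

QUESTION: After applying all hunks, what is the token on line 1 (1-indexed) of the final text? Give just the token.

Answer: yhy

Derivation:
Hunk 1: at line 7 remove [eoy,lcxrg] add [fah,csa] -> 12 lines: yhy rimcz qakhu cto nzi viua qneug taq fah csa dtli htfdr
Hunk 2: at line 2 remove [qakhu,cto,nzi] add [vziu,mowr] -> 11 lines: yhy rimcz vziu mowr viua qneug taq fah csa dtli htfdr
Hunk 3: at line 2 remove [vziu,mowr,viua] add [roova] -> 9 lines: yhy rimcz roova qneug taq fah csa dtli htfdr
Hunk 4: at line 3 remove [taq,fah,csa] add [wlkr] -> 7 lines: yhy rimcz roova qneug wlkr dtli htfdr
Hunk 5: at line 1 remove [rimcz,roova,qneug] add [tij,rolr,oick] -> 7 lines: yhy tij rolr oick wlkr dtli htfdr
Final line 1: yhy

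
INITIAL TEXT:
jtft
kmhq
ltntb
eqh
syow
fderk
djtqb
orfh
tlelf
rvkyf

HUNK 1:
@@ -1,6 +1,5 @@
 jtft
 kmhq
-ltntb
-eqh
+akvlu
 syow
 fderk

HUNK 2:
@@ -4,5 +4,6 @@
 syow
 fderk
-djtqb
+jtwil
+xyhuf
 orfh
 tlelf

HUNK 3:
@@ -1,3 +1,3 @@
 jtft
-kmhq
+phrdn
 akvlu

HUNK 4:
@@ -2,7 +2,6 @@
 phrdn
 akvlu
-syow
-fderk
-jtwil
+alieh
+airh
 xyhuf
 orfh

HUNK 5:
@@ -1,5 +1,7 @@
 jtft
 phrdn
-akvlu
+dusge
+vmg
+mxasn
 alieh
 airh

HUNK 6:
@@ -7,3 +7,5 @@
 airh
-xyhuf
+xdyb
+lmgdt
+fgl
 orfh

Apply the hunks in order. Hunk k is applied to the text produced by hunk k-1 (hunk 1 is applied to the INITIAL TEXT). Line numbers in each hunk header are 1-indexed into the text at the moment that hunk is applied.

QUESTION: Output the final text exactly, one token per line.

Answer: jtft
phrdn
dusge
vmg
mxasn
alieh
airh
xdyb
lmgdt
fgl
orfh
tlelf
rvkyf

Derivation:
Hunk 1: at line 1 remove [ltntb,eqh] add [akvlu] -> 9 lines: jtft kmhq akvlu syow fderk djtqb orfh tlelf rvkyf
Hunk 2: at line 4 remove [djtqb] add [jtwil,xyhuf] -> 10 lines: jtft kmhq akvlu syow fderk jtwil xyhuf orfh tlelf rvkyf
Hunk 3: at line 1 remove [kmhq] add [phrdn] -> 10 lines: jtft phrdn akvlu syow fderk jtwil xyhuf orfh tlelf rvkyf
Hunk 4: at line 2 remove [syow,fderk,jtwil] add [alieh,airh] -> 9 lines: jtft phrdn akvlu alieh airh xyhuf orfh tlelf rvkyf
Hunk 5: at line 1 remove [akvlu] add [dusge,vmg,mxasn] -> 11 lines: jtft phrdn dusge vmg mxasn alieh airh xyhuf orfh tlelf rvkyf
Hunk 6: at line 7 remove [xyhuf] add [xdyb,lmgdt,fgl] -> 13 lines: jtft phrdn dusge vmg mxasn alieh airh xdyb lmgdt fgl orfh tlelf rvkyf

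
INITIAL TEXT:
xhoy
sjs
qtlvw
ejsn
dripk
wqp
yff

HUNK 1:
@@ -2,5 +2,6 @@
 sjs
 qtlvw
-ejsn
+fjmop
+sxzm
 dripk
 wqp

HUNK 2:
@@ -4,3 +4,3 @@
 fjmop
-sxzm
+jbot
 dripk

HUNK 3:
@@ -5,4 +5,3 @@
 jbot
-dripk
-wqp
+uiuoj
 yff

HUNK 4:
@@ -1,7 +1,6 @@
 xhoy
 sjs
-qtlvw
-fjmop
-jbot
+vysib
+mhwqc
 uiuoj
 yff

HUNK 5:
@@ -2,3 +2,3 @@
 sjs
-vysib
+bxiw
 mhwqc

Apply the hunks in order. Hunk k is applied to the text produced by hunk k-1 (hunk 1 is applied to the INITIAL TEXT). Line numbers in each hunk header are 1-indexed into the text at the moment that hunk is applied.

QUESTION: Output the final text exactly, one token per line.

Answer: xhoy
sjs
bxiw
mhwqc
uiuoj
yff

Derivation:
Hunk 1: at line 2 remove [ejsn] add [fjmop,sxzm] -> 8 lines: xhoy sjs qtlvw fjmop sxzm dripk wqp yff
Hunk 2: at line 4 remove [sxzm] add [jbot] -> 8 lines: xhoy sjs qtlvw fjmop jbot dripk wqp yff
Hunk 3: at line 5 remove [dripk,wqp] add [uiuoj] -> 7 lines: xhoy sjs qtlvw fjmop jbot uiuoj yff
Hunk 4: at line 1 remove [qtlvw,fjmop,jbot] add [vysib,mhwqc] -> 6 lines: xhoy sjs vysib mhwqc uiuoj yff
Hunk 5: at line 2 remove [vysib] add [bxiw] -> 6 lines: xhoy sjs bxiw mhwqc uiuoj yff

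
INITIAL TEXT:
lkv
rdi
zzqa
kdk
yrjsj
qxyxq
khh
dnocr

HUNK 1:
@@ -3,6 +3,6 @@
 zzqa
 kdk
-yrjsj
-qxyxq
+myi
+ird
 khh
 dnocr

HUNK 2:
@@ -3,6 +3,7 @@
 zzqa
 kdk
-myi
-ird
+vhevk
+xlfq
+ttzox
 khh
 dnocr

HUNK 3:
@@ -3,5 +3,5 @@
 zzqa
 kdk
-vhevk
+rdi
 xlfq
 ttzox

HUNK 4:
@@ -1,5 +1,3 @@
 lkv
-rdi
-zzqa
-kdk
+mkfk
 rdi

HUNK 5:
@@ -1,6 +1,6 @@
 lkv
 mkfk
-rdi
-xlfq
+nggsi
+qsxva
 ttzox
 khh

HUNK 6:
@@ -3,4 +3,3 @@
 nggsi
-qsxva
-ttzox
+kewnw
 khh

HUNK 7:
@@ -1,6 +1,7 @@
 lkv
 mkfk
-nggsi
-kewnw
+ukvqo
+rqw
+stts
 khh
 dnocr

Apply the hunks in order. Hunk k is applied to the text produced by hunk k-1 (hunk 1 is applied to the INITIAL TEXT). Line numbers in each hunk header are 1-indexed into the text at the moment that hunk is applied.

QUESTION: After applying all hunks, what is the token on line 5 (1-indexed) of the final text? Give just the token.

Hunk 1: at line 3 remove [yrjsj,qxyxq] add [myi,ird] -> 8 lines: lkv rdi zzqa kdk myi ird khh dnocr
Hunk 2: at line 3 remove [myi,ird] add [vhevk,xlfq,ttzox] -> 9 lines: lkv rdi zzqa kdk vhevk xlfq ttzox khh dnocr
Hunk 3: at line 3 remove [vhevk] add [rdi] -> 9 lines: lkv rdi zzqa kdk rdi xlfq ttzox khh dnocr
Hunk 4: at line 1 remove [rdi,zzqa,kdk] add [mkfk] -> 7 lines: lkv mkfk rdi xlfq ttzox khh dnocr
Hunk 5: at line 1 remove [rdi,xlfq] add [nggsi,qsxva] -> 7 lines: lkv mkfk nggsi qsxva ttzox khh dnocr
Hunk 6: at line 3 remove [qsxva,ttzox] add [kewnw] -> 6 lines: lkv mkfk nggsi kewnw khh dnocr
Hunk 7: at line 1 remove [nggsi,kewnw] add [ukvqo,rqw,stts] -> 7 lines: lkv mkfk ukvqo rqw stts khh dnocr
Final line 5: stts

Answer: stts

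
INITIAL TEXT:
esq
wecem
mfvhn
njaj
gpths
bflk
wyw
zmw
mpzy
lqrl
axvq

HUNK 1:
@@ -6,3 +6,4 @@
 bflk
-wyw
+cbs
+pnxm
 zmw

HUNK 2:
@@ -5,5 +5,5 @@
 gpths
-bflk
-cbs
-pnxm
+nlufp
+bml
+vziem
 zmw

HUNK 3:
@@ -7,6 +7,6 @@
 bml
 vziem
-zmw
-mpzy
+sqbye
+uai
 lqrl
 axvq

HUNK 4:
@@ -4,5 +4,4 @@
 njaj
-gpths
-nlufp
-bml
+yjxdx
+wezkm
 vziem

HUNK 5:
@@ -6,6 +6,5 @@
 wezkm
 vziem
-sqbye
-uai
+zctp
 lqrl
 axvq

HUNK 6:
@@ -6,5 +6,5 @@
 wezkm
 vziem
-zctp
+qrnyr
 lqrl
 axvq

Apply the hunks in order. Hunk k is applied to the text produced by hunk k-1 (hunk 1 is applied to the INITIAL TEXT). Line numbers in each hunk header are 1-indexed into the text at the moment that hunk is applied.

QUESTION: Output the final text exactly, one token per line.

Answer: esq
wecem
mfvhn
njaj
yjxdx
wezkm
vziem
qrnyr
lqrl
axvq

Derivation:
Hunk 1: at line 6 remove [wyw] add [cbs,pnxm] -> 12 lines: esq wecem mfvhn njaj gpths bflk cbs pnxm zmw mpzy lqrl axvq
Hunk 2: at line 5 remove [bflk,cbs,pnxm] add [nlufp,bml,vziem] -> 12 lines: esq wecem mfvhn njaj gpths nlufp bml vziem zmw mpzy lqrl axvq
Hunk 3: at line 7 remove [zmw,mpzy] add [sqbye,uai] -> 12 lines: esq wecem mfvhn njaj gpths nlufp bml vziem sqbye uai lqrl axvq
Hunk 4: at line 4 remove [gpths,nlufp,bml] add [yjxdx,wezkm] -> 11 lines: esq wecem mfvhn njaj yjxdx wezkm vziem sqbye uai lqrl axvq
Hunk 5: at line 6 remove [sqbye,uai] add [zctp] -> 10 lines: esq wecem mfvhn njaj yjxdx wezkm vziem zctp lqrl axvq
Hunk 6: at line 6 remove [zctp] add [qrnyr] -> 10 lines: esq wecem mfvhn njaj yjxdx wezkm vziem qrnyr lqrl axvq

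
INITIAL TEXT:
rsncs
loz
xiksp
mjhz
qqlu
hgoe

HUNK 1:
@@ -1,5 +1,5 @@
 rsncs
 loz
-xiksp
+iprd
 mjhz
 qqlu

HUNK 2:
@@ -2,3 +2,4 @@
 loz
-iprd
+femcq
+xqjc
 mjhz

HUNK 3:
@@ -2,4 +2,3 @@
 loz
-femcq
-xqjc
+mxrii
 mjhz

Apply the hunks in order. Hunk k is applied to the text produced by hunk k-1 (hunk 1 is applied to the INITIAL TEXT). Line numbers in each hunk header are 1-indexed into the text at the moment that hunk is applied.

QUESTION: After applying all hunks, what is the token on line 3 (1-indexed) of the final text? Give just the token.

Hunk 1: at line 1 remove [xiksp] add [iprd] -> 6 lines: rsncs loz iprd mjhz qqlu hgoe
Hunk 2: at line 2 remove [iprd] add [femcq,xqjc] -> 7 lines: rsncs loz femcq xqjc mjhz qqlu hgoe
Hunk 3: at line 2 remove [femcq,xqjc] add [mxrii] -> 6 lines: rsncs loz mxrii mjhz qqlu hgoe
Final line 3: mxrii

Answer: mxrii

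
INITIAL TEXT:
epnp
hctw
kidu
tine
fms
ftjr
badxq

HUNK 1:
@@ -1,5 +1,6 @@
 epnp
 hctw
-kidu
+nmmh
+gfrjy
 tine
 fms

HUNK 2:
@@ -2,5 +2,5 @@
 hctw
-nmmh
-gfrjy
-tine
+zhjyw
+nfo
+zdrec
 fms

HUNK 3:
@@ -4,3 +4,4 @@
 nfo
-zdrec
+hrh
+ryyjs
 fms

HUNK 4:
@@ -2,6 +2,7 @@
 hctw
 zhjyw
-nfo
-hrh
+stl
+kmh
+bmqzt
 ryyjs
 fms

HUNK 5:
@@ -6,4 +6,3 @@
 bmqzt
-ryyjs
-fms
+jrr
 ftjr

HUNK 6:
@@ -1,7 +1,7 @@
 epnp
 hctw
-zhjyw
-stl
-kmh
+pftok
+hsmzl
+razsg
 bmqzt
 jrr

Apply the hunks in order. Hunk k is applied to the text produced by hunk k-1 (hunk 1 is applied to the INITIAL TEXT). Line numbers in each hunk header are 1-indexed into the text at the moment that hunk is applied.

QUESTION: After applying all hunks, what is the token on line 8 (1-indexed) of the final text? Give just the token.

Answer: ftjr

Derivation:
Hunk 1: at line 1 remove [kidu] add [nmmh,gfrjy] -> 8 lines: epnp hctw nmmh gfrjy tine fms ftjr badxq
Hunk 2: at line 2 remove [nmmh,gfrjy,tine] add [zhjyw,nfo,zdrec] -> 8 lines: epnp hctw zhjyw nfo zdrec fms ftjr badxq
Hunk 3: at line 4 remove [zdrec] add [hrh,ryyjs] -> 9 lines: epnp hctw zhjyw nfo hrh ryyjs fms ftjr badxq
Hunk 4: at line 2 remove [nfo,hrh] add [stl,kmh,bmqzt] -> 10 lines: epnp hctw zhjyw stl kmh bmqzt ryyjs fms ftjr badxq
Hunk 5: at line 6 remove [ryyjs,fms] add [jrr] -> 9 lines: epnp hctw zhjyw stl kmh bmqzt jrr ftjr badxq
Hunk 6: at line 1 remove [zhjyw,stl,kmh] add [pftok,hsmzl,razsg] -> 9 lines: epnp hctw pftok hsmzl razsg bmqzt jrr ftjr badxq
Final line 8: ftjr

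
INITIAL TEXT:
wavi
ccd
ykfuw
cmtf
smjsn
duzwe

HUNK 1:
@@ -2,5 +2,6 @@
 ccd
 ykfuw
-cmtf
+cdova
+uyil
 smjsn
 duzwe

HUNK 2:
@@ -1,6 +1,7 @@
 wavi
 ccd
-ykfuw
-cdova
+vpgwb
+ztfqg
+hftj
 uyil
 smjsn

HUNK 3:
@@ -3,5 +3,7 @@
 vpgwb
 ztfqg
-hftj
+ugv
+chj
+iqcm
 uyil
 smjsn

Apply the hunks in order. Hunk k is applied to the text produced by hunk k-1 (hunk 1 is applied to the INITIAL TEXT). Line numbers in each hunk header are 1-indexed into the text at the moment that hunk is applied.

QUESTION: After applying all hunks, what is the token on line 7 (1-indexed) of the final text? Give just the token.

Answer: iqcm

Derivation:
Hunk 1: at line 2 remove [cmtf] add [cdova,uyil] -> 7 lines: wavi ccd ykfuw cdova uyil smjsn duzwe
Hunk 2: at line 1 remove [ykfuw,cdova] add [vpgwb,ztfqg,hftj] -> 8 lines: wavi ccd vpgwb ztfqg hftj uyil smjsn duzwe
Hunk 3: at line 3 remove [hftj] add [ugv,chj,iqcm] -> 10 lines: wavi ccd vpgwb ztfqg ugv chj iqcm uyil smjsn duzwe
Final line 7: iqcm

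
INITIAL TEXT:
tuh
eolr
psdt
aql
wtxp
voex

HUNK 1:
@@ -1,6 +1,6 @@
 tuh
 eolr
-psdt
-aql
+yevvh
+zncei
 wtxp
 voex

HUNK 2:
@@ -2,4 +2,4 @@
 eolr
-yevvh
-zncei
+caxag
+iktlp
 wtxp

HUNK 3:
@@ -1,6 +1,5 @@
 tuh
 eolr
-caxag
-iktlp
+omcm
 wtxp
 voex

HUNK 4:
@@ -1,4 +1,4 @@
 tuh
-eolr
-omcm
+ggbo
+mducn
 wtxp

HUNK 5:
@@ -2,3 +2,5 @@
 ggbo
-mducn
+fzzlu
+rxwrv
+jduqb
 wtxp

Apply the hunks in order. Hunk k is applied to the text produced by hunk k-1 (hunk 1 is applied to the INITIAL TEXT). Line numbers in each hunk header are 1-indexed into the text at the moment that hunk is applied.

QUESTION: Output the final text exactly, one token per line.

Hunk 1: at line 1 remove [psdt,aql] add [yevvh,zncei] -> 6 lines: tuh eolr yevvh zncei wtxp voex
Hunk 2: at line 2 remove [yevvh,zncei] add [caxag,iktlp] -> 6 lines: tuh eolr caxag iktlp wtxp voex
Hunk 3: at line 1 remove [caxag,iktlp] add [omcm] -> 5 lines: tuh eolr omcm wtxp voex
Hunk 4: at line 1 remove [eolr,omcm] add [ggbo,mducn] -> 5 lines: tuh ggbo mducn wtxp voex
Hunk 5: at line 2 remove [mducn] add [fzzlu,rxwrv,jduqb] -> 7 lines: tuh ggbo fzzlu rxwrv jduqb wtxp voex

Answer: tuh
ggbo
fzzlu
rxwrv
jduqb
wtxp
voex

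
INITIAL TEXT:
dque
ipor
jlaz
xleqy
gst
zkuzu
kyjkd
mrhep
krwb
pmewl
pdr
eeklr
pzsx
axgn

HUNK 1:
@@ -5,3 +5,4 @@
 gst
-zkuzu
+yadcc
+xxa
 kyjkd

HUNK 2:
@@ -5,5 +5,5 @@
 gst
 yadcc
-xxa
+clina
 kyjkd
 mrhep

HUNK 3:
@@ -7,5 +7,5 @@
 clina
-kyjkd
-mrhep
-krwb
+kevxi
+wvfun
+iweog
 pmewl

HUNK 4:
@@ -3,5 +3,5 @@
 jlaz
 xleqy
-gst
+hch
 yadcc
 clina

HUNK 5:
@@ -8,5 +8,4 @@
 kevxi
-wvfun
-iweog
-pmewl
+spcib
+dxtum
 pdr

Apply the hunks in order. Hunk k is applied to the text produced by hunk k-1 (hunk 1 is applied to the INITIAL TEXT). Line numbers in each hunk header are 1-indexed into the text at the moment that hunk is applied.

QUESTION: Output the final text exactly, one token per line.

Hunk 1: at line 5 remove [zkuzu] add [yadcc,xxa] -> 15 lines: dque ipor jlaz xleqy gst yadcc xxa kyjkd mrhep krwb pmewl pdr eeklr pzsx axgn
Hunk 2: at line 5 remove [xxa] add [clina] -> 15 lines: dque ipor jlaz xleqy gst yadcc clina kyjkd mrhep krwb pmewl pdr eeklr pzsx axgn
Hunk 3: at line 7 remove [kyjkd,mrhep,krwb] add [kevxi,wvfun,iweog] -> 15 lines: dque ipor jlaz xleqy gst yadcc clina kevxi wvfun iweog pmewl pdr eeklr pzsx axgn
Hunk 4: at line 3 remove [gst] add [hch] -> 15 lines: dque ipor jlaz xleqy hch yadcc clina kevxi wvfun iweog pmewl pdr eeklr pzsx axgn
Hunk 5: at line 8 remove [wvfun,iweog,pmewl] add [spcib,dxtum] -> 14 lines: dque ipor jlaz xleqy hch yadcc clina kevxi spcib dxtum pdr eeklr pzsx axgn

Answer: dque
ipor
jlaz
xleqy
hch
yadcc
clina
kevxi
spcib
dxtum
pdr
eeklr
pzsx
axgn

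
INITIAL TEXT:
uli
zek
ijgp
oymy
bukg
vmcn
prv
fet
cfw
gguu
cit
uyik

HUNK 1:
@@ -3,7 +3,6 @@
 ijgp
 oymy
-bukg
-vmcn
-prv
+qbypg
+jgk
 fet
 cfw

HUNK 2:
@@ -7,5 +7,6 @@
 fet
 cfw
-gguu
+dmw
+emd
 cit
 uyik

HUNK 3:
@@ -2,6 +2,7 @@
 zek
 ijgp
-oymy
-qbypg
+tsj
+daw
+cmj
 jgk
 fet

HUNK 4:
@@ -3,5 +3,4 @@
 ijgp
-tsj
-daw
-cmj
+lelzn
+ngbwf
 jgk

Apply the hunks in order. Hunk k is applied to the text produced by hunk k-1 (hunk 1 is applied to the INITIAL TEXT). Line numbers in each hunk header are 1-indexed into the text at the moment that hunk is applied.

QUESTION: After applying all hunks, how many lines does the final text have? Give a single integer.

Answer: 12

Derivation:
Hunk 1: at line 3 remove [bukg,vmcn,prv] add [qbypg,jgk] -> 11 lines: uli zek ijgp oymy qbypg jgk fet cfw gguu cit uyik
Hunk 2: at line 7 remove [gguu] add [dmw,emd] -> 12 lines: uli zek ijgp oymy qbypg jgk fet cfw dmw emd cit uyik
Hunk 3: at line 2 remove [oymy,qbypg] add [tsj,daw,cmj] -> 13 lines: uli zek ijgp tsj daw cmj jgk fet cfw dmw emd cit uyik
Hunk 4: at line 3 remove [tsj,daw,cmj] add [lelzn,ngbwf] -> 12 lines: uli zek ijgp lelzn ngbwf jgk fet cfw dmw emd cit uyik
Final line count: 12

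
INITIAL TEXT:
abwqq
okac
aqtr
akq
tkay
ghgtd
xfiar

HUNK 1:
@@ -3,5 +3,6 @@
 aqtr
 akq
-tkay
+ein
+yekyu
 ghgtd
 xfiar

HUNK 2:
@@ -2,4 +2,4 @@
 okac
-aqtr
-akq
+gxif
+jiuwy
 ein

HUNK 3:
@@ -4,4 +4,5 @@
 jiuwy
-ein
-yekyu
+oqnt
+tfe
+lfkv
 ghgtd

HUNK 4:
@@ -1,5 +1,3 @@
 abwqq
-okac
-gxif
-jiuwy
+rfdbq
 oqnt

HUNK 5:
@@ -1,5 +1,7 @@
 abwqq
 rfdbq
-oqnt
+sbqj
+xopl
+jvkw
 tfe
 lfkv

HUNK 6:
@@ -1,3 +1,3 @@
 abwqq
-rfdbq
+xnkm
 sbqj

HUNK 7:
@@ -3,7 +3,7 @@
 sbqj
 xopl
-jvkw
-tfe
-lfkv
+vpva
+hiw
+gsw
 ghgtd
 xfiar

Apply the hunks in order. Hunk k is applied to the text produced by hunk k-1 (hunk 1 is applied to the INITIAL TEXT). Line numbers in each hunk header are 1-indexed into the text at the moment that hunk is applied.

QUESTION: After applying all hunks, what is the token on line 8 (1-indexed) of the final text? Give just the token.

Hunk 1: at line 3 remove [tkay] add [ein,yekyu] -> 8 lines: abwqq okac aqtr akq ein yekyu ghgtd xfiar
Hunk 2: at line 2 remove [aqtr,akq] add [gxif,jiuwy] -> 8 lines: abwqq okac gxif jiuwy ein yekyu ghgtd xfiar
Hunk 3: at line 4 remove [ein,yekyu] add [oqnt,tfe,lfkv] -> 9 lines: abwqq okac gxif jiuwy oqnt tfe lfkv ghgtd xfiar
Hunk 4: at line 1 remove [okac,gxif,jiuwy] add [rfdbq] -> 7 lines: abwqq rfdbq oqnt tfe lfkv ghgtd xfiar
Hunk 5: at line 1 remove [oqnt] add [sbqj,xopl,jvkw] -> 9 lines: abwqq rfdbq sbqj xopl jvkw tfe lfkv ghgtd xfiar
Hunk 6: at line 1 remove [rfdbq] add [xnkm] -> 9 lines: abwqq xnkm sbqj xopl jvkw tfe lfkv ghgtd xfiar
Hunk 7: at line 3 remove [jvkw,tfe,lfkv] add [vpva,hiw,gsw] -> 9 lines: abwqq xnkm sbqj xopl vpva hiw gsw ghgtd xfiar
Final line 8: ghgtd

Answer: ghgtd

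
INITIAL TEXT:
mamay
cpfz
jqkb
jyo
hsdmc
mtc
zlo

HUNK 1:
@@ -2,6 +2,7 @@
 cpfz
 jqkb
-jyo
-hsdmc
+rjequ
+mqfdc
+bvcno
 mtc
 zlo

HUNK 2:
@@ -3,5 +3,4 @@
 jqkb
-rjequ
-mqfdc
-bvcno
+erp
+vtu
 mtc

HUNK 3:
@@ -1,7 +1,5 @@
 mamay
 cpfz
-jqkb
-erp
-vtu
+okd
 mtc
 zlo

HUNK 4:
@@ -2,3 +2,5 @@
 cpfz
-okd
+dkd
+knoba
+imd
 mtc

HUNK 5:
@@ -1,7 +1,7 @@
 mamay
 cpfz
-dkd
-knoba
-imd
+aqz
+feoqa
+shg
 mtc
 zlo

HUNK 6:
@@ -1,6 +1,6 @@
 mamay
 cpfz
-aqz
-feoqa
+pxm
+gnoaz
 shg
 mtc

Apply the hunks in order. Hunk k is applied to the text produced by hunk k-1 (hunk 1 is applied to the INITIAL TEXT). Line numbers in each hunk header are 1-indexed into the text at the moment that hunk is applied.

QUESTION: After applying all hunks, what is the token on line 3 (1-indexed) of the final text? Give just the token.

Answer: pxm

Derivation:
Hunk 1: at line 2 remove [jyo,hsdmc] add [rjequ,mqfdc,bvcno] -> 8 lines: mamay cpfz jqkb rjequ mqfdc bvcno mtc zlo
Hunk 2: at line 3 remove [rjequ,mqfdc,bvcno] add [erp,vtu] -> 7 lines: mamay cpfz jqkb erp vtu mtc zlo
Hunk 3: at line 1 remove [jqkb,erp,vtu] add [okd] -> 5 lines: mamay cpfz okd mtc zlo
Hunk 4: at line 2 remove [okd] add [dkd,knoba,imd] -> 7 lines: mamay cpfz dkd knoba imd mtc zlo
Hunk 5: at line 1 remove [dkd,knoba,imd] add [aqz,feoqa,shg] -> 7 lines: mamay cpfz aqz feoqa shg mtc zlo
Hunk 6: at line 1 remove [aqz,feoqa] add [pxm,gnoaz] -> 7 lines: mamay cpfz pxm gnoaz shg mtc zlo
Final line 3: pxm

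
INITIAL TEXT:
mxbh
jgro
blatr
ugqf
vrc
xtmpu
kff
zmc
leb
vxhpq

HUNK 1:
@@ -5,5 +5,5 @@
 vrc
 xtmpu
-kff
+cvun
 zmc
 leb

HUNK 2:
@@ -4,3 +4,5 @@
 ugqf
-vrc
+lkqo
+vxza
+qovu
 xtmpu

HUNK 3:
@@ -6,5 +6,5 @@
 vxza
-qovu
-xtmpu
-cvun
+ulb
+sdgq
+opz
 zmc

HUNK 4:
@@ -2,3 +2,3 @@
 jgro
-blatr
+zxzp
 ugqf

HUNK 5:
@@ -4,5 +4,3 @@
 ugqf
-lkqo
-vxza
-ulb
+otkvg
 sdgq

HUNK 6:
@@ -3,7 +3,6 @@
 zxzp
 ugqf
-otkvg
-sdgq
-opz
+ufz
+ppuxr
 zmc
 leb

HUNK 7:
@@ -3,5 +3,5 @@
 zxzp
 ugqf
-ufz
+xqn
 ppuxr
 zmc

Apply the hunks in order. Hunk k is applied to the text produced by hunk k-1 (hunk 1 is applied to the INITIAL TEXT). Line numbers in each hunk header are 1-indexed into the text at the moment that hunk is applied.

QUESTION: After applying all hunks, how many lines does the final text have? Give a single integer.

Hunk 1: at line 5 remove [kff] add [cvun] -> 10 lines: mxbh jgro blatr ugqf vrc xtmpu cvun zmc leb vxhpq
Hunk 2: at line 4 remove [vrc] add [lkqo,vxza,qovu] -> 12 lines: mxbh jgro blatr ugqf lkqo vxza qovu xtmpu cvun zmc leb vxhpq
Hunk 3: at line 6 remove [qovu,xtmpu,cvun] add [ulb,sdgq,opz] -> 12 lines: mxbh jgro blatr ugqf lkqo vxza ulb sdgq opz zmc leb vxhpq
Hunk 4: at line 2 remove [blatr] add [zxzp] -> 12 lines: mxbh jgro zxzp ugqf lkqo vxza ulb sdgq opz zmc leb vxhpq
Hunk 5: at line 4 remove [lkqo,vxza,ulb] add [otkvg] -> 10 lines: mxbh jgro zxzp ugqf otkvg sdgq opz zmc leb vxhpq
Hunk 6: at line 3 remove [otkvg,sdgq,opz] add [ufz,ppuxr] -> 9 lines: mxbh jgro zxzp ugqf ufz ppuxr zmc leb vxhpq
Hunk 7: at line 3 remove [ufz] add [xqn] -> 9 lines: mxbh jgro zxzp ugqf xqn ppuxr zmc leb vxhpq
Final line count: 9

Answer: 9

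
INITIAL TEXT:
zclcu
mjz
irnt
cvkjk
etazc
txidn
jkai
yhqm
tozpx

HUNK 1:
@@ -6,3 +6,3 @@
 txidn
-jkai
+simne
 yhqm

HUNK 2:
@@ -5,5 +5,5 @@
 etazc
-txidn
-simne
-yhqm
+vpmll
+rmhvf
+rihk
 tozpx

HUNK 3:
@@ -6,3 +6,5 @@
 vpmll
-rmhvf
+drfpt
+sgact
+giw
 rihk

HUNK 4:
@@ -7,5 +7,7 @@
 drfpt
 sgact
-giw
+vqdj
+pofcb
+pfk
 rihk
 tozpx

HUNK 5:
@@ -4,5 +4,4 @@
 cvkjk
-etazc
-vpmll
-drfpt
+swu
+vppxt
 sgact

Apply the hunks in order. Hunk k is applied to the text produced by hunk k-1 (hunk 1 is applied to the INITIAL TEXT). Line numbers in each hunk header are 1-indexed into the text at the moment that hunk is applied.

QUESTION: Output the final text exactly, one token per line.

Hunk 1: at line 6 remove [jkai] add [simne] -> 9 lines: zclcu mjz irnt cvkjk etazc txidn simne yhqm tozpx
Hunk 2: at line 5 remove [txidn,simne,yhqm] add [vpmll,rmhvf,rihk] -> 9 lines: zclcu mjz irnt cvkjk etazc vpmll rmhvf rihk tozpx
Hunk 3: at line 6 remove [rmhvf] add [drfpt,sgact,giw] -> 11 lines: zclcu mjz irnt cvkjk etazc vpmll drfpt sgact giw rihk tozpx
Hunk 4: at line 7 remove [giw] add [vqdj,pofcb,pfk] -> 13 lines: zclcu mjz irnt cvkjk etazc vpmll drfpt sgact vqdj pofcb pfk rihk tozpx
Hunk 5: at line 4 remove [etazc,vpmll,drfpt] add [swu,vppxt] -> 12 lines: zclcu mjz irnt cvkjk swu vppxt sgact vqdj pofcb pfk rihk tozpx

Answer: zclcu
mjz
irnt
cvkjk
swu
vppxt
sgact
vqdj
pofcb
pfk
rihk
tozpx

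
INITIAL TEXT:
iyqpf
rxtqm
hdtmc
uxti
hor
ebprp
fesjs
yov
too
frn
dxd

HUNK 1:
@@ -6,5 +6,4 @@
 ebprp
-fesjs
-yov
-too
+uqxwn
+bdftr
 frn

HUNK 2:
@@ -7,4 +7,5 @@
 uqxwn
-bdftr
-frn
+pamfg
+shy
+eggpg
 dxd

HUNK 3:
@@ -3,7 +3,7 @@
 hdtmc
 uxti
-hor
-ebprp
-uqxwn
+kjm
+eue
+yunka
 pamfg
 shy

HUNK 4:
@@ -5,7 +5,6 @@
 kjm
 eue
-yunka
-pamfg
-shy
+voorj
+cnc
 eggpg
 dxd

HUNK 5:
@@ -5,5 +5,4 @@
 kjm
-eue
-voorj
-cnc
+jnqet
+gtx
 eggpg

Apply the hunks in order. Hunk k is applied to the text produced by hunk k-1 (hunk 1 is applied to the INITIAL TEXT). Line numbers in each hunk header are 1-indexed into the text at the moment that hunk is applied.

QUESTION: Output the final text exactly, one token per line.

Hunk 1: at line 6 remove [fesjs,yov,too] add [uqxwn,bdftr] -> 10 lines: iyqpf rxtqm hdtmc uxti hor ebprp uqxwn bdftr frn dxd
Hunk 2: at line 7 remove [bdftr,frn] add [pamfg,shy,eggpg] -> 11 lines: iyqpf rxtqm hdtmc uxti hor ebprp uqxwn pamfg shy eggpg dxd
Hunk 3: at line 3 remove [hor,ebprp,uqxwn] add [kjm,eue,yunka] -> 11 lines: iyqpf rxtqm hdtmc uxti kjm eue yunka pamfg shy eggpg dxd
Hunk 4: at line 5 remove [yunka,pamfg,shy] add [voorj,cnc] -> 10 lines: iyqpf rxtqm hdtmc uxti kjm eue voorj cnc eggpg dxd
Hunk 5: at line 5 remove [eue,voorj,cnc] add [jnqet,gtx] -> 9 lines: iyqpf rxtqm hdtmc uxti kjm jnqet gtx eggpg dxd

Answer: iyqpf
rxtqm
hdtmc
uxti
kjm
jnqet
gtx
eggpg
dxd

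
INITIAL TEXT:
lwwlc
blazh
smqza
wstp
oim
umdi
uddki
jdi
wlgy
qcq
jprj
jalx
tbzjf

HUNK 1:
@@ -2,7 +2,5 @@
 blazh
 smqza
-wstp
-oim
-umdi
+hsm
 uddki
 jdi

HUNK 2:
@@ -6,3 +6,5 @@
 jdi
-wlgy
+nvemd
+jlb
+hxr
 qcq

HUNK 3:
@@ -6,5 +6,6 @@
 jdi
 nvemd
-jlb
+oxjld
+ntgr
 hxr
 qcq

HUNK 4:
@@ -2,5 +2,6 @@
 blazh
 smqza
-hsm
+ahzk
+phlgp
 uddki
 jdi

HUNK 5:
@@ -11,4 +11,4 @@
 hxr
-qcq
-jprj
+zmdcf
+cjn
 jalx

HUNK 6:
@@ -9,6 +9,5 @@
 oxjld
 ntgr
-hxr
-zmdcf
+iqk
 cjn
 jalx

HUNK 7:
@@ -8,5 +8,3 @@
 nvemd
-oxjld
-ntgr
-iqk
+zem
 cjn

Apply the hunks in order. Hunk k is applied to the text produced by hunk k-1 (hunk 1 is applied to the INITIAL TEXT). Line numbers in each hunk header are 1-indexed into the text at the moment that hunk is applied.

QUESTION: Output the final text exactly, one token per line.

Hunk 1: at line 2 remove [wstp,oim,umdi] add [hsm] -> 11 lines: lwwlc blazh smqza hsm uddki jdi wlgy qcq jprj jalx tbzjf
Hunk 2: at line 6 remove [wlgy] add [nvemd,jlb,hxr] -> 13 lines: lwwlc blazh smqza hsm uddki jdi nvemd jlb hxr qcq jprj jalx tbzjf
Hunk 3: at line 6 remove [jlb] add [oxjld,ntgr] -> 14 lines: lwwlc blazh smqza hsm uddki jdi nvemd oxjld ntgr hxr qcq jprj jalx tbzjf
Hunk 4: at line 2 remove [hsm] add [ahzk,phlgp] -> 15 lines: lwwlc blazh smqza ahzk phlgp uddki jdi nvemd oxjld ntgr hxr qcq jprj jalx tbzjf
Hunk 5: at line 11 remove [qcq,jprj] add [zmdcf,cjn] -> 15 lines: lwwlc blazh smqza ahzk phlgp uddki jdi nvemd oxjld ntgr hxr zmdcf cjn jalx tbzjf
Hunk 6: at line 9 remove [hxr,zmdcf] add [iqk] -> 14 lines: lwwlc blazh smqza ahzk phlgp uddki jdi nvemd oxjld ntgr iqk cjn jalx tbzjf
Hunk 7: at line 8 remove [oxjld,ntgr,iqk] add [zem] -> 12 lines: lwwlc blazh smqza ahzk phlgp uddki jdi nvemd zem cjn jalx tbzjf

Answer: lwwlc
blazh
smqza
ahzk
phlgp
uddki
jdi
nvemd
zem
cjn
jalx
tbzjf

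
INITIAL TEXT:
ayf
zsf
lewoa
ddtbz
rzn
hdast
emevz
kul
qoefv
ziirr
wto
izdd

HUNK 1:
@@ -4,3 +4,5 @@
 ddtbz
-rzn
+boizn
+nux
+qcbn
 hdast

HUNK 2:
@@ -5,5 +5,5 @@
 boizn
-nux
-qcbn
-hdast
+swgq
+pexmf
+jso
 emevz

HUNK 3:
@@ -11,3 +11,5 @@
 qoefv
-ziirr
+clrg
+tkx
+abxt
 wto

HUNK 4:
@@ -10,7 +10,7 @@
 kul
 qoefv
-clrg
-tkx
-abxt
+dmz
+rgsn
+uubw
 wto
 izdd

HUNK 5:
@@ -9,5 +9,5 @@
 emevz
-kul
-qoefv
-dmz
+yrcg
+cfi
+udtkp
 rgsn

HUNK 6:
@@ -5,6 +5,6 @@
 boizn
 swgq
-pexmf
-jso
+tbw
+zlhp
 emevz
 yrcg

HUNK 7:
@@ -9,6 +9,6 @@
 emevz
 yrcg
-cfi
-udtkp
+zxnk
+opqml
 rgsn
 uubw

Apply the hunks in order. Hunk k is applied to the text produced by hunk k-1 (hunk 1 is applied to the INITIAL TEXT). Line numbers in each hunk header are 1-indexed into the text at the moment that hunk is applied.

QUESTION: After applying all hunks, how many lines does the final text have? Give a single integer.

Hunk 1: at line 4 remove [rzn] add [boizn,nux,qcbn] -> 14 lines: ayf zsf lewoa ddtbz boizn nux qcbn hdast emevz kul qoefv ziirr wto izdd
Hunk 2: at line 5 remove [nux,qcbn,hdast] add [swgq,pexmf,jso] -> 14 lines: ayf zsf lewoa ddtbz boizn swgq pexmf jso emevz kul qoefv ziirr wto izdd
Hunk 3: at line 11 remove [ziirr] add [clrg,tkx,abxt] -> 16 lines: ayf zsf lewoa ddtbz boizn swgq pexmf jso emevz kul qoefv clrg tkx abxt wto izdd
Hunk 4: at line 10 remove [clrg,tkx,abxt] add [dmz,rgsn,uubw] -> 16 lines: ayf zsf lewoa ddtbz boizn swgq pexmf jso emevz kul qoefv dmz rgsn uubw wto izdd
Hunk 5: at line 9 remove [kul,qoefv,dmz] add [yrcg,cfi,udtkp] -> 16 lines: ayf zsf lewoa ddtbz boizn swgq pexmf jso emevz yrcg cfi udtkp rgsn uubw wto izdd
Hunk 6: at line 5 remove [pexmf,jso] add [tbw,zlhp] -> 16 lines: ayf zsf lewoa ddtbz boizn swgq tbw zlhp emevz yrcg cfi udtkp rgsn uubw wto izdd
Hunk 7: at line 9 remove [cfi,udtkp] add [zxnk,opqml] -> 16 lines: ayf zsf lewoa ddtbz boizn swgq tbw zlhp emevz yrcg zxnk opqml rgsn uubw wto izdd
Final line count: 16

Answer: 16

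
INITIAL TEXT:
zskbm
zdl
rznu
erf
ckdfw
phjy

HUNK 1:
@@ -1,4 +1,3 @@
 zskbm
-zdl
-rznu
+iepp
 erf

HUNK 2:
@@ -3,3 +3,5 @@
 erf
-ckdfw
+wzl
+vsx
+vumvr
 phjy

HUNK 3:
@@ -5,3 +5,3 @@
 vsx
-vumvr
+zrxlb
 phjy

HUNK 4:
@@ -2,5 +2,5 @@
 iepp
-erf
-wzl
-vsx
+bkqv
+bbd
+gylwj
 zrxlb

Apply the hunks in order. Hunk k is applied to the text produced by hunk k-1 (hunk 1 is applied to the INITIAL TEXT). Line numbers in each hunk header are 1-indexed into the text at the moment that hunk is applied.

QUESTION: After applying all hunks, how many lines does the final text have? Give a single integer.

Answer: 7

Derivation:
Hunk 1: at line 1 remove [zdl,rznu] add [iepp] -> 5 lines: zskbm iepp erf ckdfw phjy
Hunk 2: at line 3 remove [ckdfw] add [wzl,vsx,vumvr] -> 7 lines: zskbm iepp erf wzl vsx vumvr phjy
Hunk 3: at line 5 remove [vumvr] add [zrxlb] -> 7 lines: zskbm iepp erf wzl vsx zrxlb phjy
Hunk 4: at line 2 remove [erf,wzl,vsx] add [bkqv,bbd,gylwj] -> 7 lines: zskbm iepp bkqv bbd gylwj zrxlb phjy
Final line count: 7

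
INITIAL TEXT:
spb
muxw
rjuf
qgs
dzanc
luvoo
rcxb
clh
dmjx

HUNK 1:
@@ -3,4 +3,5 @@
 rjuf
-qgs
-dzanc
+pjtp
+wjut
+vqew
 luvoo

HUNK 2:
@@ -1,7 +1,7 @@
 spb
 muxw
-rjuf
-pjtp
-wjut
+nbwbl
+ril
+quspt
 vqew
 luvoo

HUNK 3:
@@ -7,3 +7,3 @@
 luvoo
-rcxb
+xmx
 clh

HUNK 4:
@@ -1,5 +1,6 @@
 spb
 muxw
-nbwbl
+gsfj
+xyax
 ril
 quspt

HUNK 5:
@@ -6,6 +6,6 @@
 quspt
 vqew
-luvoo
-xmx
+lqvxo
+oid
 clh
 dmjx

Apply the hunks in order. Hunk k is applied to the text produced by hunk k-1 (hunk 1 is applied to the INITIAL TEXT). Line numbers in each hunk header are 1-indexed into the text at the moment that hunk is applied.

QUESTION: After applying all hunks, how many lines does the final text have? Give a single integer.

Hunk 1: at line 3 remove [qgs,dzanc] add [pjtp,wjut,vqew] -> 10 lines: spb muxw rjuf pjtp wjut vqew luvoo rcxb clh dmjx
Hunk 2: at line 1 remove [rjuf,pjtp,wjut] add [nbwbl,ril,quspt] -> 10 lines: spb muxw nbwbl ril quspt vqew luvoo rcxb clh dmjx
Hunk 3: at line 7 remove [rcxb] add [xmx] -> 10 lines: spb muxw nbwbl ril quspt vqew luvoo xmx clh dmjx
Hunk 4: at line 1 remove [nbwbl] add [gsfj,xyax] -> 11 lines: spb muxw gsfj xyax ril quspt vqew luvoo xmx clh dmjx
Hunk 5: at line 6 remove [luvoo,xmx] add [lqvxo,oid] -> 11 lines: spb muxw gsfj xyax ril quspt vqew lqvxo oid clh dmjx
Final line count: 11

Answer: 11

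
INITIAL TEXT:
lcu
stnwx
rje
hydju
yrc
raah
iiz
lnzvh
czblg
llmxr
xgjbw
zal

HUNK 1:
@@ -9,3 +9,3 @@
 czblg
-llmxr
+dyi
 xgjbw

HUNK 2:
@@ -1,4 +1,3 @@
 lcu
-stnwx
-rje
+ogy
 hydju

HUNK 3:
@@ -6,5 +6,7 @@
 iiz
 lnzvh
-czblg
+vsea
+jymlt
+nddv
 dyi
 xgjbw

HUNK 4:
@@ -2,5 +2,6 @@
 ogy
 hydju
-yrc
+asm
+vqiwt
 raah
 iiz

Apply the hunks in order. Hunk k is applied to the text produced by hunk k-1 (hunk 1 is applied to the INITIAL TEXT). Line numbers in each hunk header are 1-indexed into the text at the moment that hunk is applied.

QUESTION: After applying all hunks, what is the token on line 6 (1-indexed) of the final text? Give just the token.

Answer: raah

Derivation:
Hunk 1: at line 9 remove [llmxr] add [dyi] -> 12 lines: lcu stnwx rje hydju yrc raah iiz lnzvh czblg dyi xgjbw zal
Hunk 2: at line 1 remove [stnwx,rje] add [ogy] -> 11 lines: lcu ogy hydju yrc raah iiz lnzvh czblg dyi xgjbw zal
Hunk 3: at line 6 remove [czblg] add [vsea,jymlt,nddv] -> 13 lines: lcu ogy hydju yrc raah iiz lnzvh vsea jymlt nddv dyi xgjbw zal
Hunk 4: at line 2 remove [yrc] add [asm,vqiwt] -> 14 lines: lcu ogy hydju asm vqiwt raah iiz lnzvh vsea jymlt nddv dyi xgjbw zal
Final line 6: raah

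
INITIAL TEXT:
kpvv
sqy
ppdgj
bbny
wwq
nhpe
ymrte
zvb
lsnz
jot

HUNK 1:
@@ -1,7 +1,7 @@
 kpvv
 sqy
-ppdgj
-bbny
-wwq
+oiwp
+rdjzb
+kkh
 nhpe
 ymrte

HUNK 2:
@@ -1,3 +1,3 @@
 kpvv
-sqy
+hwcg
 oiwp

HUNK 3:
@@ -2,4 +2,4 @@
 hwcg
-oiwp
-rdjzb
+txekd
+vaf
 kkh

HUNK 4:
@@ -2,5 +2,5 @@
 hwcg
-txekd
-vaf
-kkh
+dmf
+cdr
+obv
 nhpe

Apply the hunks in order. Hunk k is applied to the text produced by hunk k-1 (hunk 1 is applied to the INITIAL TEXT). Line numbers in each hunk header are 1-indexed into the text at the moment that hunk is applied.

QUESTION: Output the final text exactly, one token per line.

Hunk 1: at line 1 remove [ppdgj,bbny,wwq] add [oiwp,rdjzb,kkh] -> 10 lines: kpvv sqy oiwp rdjzb kkh nhpe ymrte zvb lsnz jot
Hunk 2: at line 1 remove [sqy] add [hwcg] -> 10 lines: kpvv hwcg oiwp rdjzb kkh nhpe ymrte zvb lsnz jot
Hunk 3: at line 2 remove [oiwp,rdjzb] add [txekd,vaf] -> 10 lines: kpvv hwcg txekd vaf kkh nhpe ymrte zvb lsnz jot
Hunk 4: at line 2 remove [txekd,vaf,kkh] add [dmf,cdr,obv] -> 10 lines: kpvv hwcg dmf cdr obv nhpe ymrte zvb lsnz jot

Answer: kpvv
hwcg
dmf
cdr
obv
nhpe
ymrte
zvb
lsnz
jot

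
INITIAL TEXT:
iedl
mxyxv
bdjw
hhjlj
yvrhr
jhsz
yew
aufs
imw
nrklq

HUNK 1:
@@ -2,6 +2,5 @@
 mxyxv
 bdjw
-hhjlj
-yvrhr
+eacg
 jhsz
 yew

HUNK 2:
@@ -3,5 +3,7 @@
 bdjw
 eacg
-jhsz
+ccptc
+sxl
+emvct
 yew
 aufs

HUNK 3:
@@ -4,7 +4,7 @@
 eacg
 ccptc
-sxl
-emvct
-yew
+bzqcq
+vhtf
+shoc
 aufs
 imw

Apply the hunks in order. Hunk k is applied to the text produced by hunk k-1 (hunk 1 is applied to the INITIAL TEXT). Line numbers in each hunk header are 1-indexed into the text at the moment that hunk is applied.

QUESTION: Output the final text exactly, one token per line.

Hunk 1: at line 2 remove [hhjlj,yvrhr] add [eacg] -> 9 lines: iedl mxyxv bdjw eacg jhsz yew aufs imw nrklq
Hunk 2: at line 3 remove [jhsz] add [ccptc,sxl,emvct] -> 11 lines: iedl mxyxv bdjw eacg ccptc sxl emvct yew aufs imw nrklq
Hunk 3: at line 4 remove [sxl,emvct,yew] add [bzqcq,vhtf,shoc] -> 11 lines: iedl mxyxv bdjw eacg ccptc bzqcq vhtf shoc aufs imw nrklq

Answer: iedl
mxyxv
bdjw
eacg
ccptc
bzqcq
vhtf
shoc
aufs
imw
nrklq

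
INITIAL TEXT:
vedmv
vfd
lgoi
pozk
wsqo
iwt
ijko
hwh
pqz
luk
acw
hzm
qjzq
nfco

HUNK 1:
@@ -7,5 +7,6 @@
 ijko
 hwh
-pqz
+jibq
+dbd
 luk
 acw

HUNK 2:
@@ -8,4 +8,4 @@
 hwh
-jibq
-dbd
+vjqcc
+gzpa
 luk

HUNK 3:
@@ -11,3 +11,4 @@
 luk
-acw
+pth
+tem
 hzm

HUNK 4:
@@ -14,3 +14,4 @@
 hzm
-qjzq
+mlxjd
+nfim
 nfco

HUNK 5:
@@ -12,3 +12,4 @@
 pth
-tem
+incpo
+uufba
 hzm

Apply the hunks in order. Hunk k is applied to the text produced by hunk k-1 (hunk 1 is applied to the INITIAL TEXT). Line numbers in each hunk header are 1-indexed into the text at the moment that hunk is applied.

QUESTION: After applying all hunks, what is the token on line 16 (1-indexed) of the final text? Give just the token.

Hunk 1: at line 7 remove [pqz] add [jibq,dbd] -> 15 lines: vedmv vfd lgoi pozk wsqo iwt ijko hwh jibq dbd luk acw hzm qjzq nfco
Hunk 2: at line 8 remove [jibq,dbd] add [vjqcc,gzpa] -> 15 lines: vedmv vfd lgoi pozk wsqo iwt ijko hwh vjqcc gzpa luk acw hzm qjzq nfco
Hunk 3: at line 11 remove [acw] add [pth,tem] -> 16 lines: vedmv vfd lgoi pozk wsqo iwt ijko hwh vjqcc gzpa luk pth tem hzm qjzq nfco
Hunk 4: at line 14 remove [qjzq] add [mlxjd,nfim] -> 17 lines: vedmv vfd lgoi pozk wsqo iwt ijko hwh vjqcc gzpa luk pth tem hzm mlxjd nfim nfco
Hunk 5: at line 12 remove [tem] add [incpo,uufba] -> 18 lines: vedmv vfd lgoi pozk wsqo iwt ijko hwh vjqcc gzpa luk pth incpo uufba hzm mlxjd nfim nfco
Final line 16: mlxjd

Answer: mlxjd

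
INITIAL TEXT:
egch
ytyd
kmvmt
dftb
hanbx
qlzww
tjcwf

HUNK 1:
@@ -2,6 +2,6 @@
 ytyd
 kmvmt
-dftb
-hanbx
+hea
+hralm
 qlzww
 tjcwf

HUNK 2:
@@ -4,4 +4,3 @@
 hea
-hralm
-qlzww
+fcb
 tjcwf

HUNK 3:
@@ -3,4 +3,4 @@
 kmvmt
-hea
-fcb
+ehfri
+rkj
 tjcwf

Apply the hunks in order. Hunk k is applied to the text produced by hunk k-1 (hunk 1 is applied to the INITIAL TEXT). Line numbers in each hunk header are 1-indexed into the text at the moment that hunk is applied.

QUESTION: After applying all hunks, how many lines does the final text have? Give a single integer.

Answer: 6

Derivation:
Hunk 1: at line 2 remove [dftb,hanbx] add [hea,hralm] -> 7 lines: egch ytyd kmvmt hea hralm qlzww tjcwf
Hunk 2: at line 4 remove [hralm,qlzww] add [fcb] -> 6 lines: egch ytyd kmvmt hea fcb tjcwf
Hunk 3: at line 3 remove [hea,fcb] add [ehfri,rkj] -> 6 lines: egch ytyd kmvmt ehfri rkj tjcwf
Final line count: 6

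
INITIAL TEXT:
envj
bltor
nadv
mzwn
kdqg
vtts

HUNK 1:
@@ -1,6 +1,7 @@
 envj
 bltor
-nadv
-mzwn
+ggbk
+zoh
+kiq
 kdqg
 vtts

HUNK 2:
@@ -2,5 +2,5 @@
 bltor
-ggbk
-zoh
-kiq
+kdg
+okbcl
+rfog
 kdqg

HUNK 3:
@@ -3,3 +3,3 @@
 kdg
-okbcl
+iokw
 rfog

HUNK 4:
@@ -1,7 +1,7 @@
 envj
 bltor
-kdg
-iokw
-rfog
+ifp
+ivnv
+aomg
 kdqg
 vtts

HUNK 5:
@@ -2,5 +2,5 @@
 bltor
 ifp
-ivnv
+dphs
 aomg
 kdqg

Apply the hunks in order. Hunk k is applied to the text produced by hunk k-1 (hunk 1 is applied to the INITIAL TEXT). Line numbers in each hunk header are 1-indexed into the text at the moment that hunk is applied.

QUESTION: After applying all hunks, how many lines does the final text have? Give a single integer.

Answer: 7

Derivation:
Hunk 1: at line 1 remove [nadv,mzwn] add [ggbk,zoh,kiq] -> 7 lines: envj bltor ggbk zoh kiq kdqg vtts
Hunk 2: at line 2 remove [ggbk,zoh,kiq] add [kdg,okbcl,rfog] -> 7 lines: envj bltor kdg okbcl rfog kdqg vtts
Hunk 3: at line 3 remove [okbcl] add [iokw] -> 7 lines: envj bltor kdg iokw rfog kdqg vtts
Hunk 4: at line 1 remove [kdg,iokw,rfog] add [ifp,ivnv,aomg] -> 7 lines: envj bltor ifp ivnv aomg kdqg vtts
Hunk 5: at line 2 remove [ivnv] add [dphs] -> 7 lines: envj bltor ifp dphs aomg kdqg vtts
Final line count: 7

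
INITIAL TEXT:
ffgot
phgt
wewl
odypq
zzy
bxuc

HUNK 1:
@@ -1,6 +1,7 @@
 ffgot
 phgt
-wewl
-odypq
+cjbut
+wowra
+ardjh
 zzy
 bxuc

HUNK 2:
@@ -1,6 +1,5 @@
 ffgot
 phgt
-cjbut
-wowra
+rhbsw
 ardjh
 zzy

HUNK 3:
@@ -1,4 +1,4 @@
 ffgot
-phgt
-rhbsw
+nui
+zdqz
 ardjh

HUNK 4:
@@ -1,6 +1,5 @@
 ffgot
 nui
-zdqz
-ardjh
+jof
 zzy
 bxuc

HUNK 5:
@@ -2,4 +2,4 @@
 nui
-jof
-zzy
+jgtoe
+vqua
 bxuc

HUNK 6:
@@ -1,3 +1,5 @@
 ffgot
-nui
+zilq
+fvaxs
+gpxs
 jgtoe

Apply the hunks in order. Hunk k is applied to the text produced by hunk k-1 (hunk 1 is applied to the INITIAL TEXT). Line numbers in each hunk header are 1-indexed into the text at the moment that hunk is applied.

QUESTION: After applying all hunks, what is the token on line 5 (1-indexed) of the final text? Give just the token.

Hunk 1: at line 1 remove [wewl,odypq] add [cjbut,wowra,ardjh] -> 7 lines: ffgot phgt cjbut wowra ardjh zzy bxuc
Hunk 2: at line 1 remove [cjbut,wowra] add [rhbsw] -> 6 lines: ffgot phgt rhbsw ardjh zzy bxuc
Hunk 3: at line 1 remove [phgt,rhbsw] add [nui,zdqz] -> 6 lines: ffgot nui zdqz ardjh zzy bxuc
Hunk 4: at line 1 remove [zdqz,ardjh] add [jof] -> 5 lines: ffgot nui jof zzy bxuc
Hunk 5: at line 2 remove [jof,zzy] add [jgtoe,vqua] -> 5 lines: ffgot nui jgtoe vqua bxuc
Hunk 6: at line 1 remove [nui] add [zilq,fvaxs,gpxs] -> 7 lines: ffgot zilq fvaxs gpxs jgtoe vqua bxuc
Final line 5: jgtoe

Answer: jgtoe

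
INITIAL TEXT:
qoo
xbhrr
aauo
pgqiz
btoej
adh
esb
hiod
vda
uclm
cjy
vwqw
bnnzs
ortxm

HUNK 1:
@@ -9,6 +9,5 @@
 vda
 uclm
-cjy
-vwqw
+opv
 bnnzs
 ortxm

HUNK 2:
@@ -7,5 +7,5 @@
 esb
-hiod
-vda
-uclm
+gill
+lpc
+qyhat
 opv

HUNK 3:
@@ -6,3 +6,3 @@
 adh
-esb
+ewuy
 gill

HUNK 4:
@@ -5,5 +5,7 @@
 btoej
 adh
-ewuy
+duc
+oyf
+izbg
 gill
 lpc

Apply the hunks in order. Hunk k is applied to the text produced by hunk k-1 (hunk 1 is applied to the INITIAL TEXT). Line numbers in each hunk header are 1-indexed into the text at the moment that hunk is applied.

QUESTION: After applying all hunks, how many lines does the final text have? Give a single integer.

Answer: 15

Derivation:
Hunk 1: at line 9 remove [cjy,vwqw] add [opv] -> 13 lines: qoo xbhrr aauo pgqiz btoej adh esb hiod vda uclm opv bnnzs ortxm
Hunk 2: at line 7 remove [hiod,vda,uclm] add [gill,lpc,qyhat] -> 13 lines: qoo xbhrr aauo pgqiz btoej adh esb gill lpc qyhat opv bnnzs ortxm
Hunk 3: at line 6 remove [esb] add [ewuy] -> 13 lines: qoo xbhrr aauo pgqiz btoej adh ewuy gill lpc qyhat opv bnnzs ortxm
Hunk 4: at line 5 remove [ewuy] add [duc,oyf,izbg] -> 15 lines: qoo xbhrr aauo pgqiz btoej adh duc oyf izbg gill lpc qyhat opv bnnzs ortxm
Final line count: 15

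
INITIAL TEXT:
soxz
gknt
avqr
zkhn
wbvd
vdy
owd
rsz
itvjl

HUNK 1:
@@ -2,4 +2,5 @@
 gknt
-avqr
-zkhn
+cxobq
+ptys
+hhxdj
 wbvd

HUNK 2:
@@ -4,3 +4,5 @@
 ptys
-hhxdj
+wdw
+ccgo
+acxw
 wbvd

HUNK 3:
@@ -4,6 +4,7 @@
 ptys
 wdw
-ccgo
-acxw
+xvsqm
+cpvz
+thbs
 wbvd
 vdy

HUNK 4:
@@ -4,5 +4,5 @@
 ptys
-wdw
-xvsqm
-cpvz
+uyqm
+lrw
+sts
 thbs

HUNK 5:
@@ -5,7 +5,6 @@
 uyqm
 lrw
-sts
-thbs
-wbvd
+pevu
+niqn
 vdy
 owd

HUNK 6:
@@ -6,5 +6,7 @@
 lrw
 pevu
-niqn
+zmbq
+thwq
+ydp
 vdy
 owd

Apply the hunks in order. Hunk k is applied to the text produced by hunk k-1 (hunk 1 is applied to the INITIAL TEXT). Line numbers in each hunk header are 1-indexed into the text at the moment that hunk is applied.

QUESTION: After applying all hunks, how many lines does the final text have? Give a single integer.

Answer: 14

Derivation:
Hunk 1: at line 2 remove [avqr,zkhn] add [cxobq,ptys,hhxdj] -> 10 lines: soxz gknt cxobq ptys hhxdj wbvd vdy owd rsz itvjl
Hunk 2: at line 4 remove [hhxdj] add [wdw,ccgo,acxw] -> 12 lines: soxz gknt cxobq ptys wdw ccgo acxw wbvd vdy owd rsz itvjl
Hunk 3: at line 4 remove [ccgo,acxw] add [xvsqm,cpvz,thbs] -> 13 lines: soxz gknt cxobq ptys wdw xvsqm cpvz thbs wbvd vdy owd rsz itvjl
Hunk 4: at line 4 remove [wdw,xvsqm,cpvz] add [uyqm,lrw,sts] -> 13 lines: soxz gknt cxobq ptys uyqm lrw sts thbs wbvd vdy owd rsz itvjl
Hunk 5: at line 5 remove [sts,thbs,wbvd] add [pevu,niqn] -> 12 lines: soxz gknt cxobq ptys uyqm lrw pevu niqn vdy owd rsz itvjl
Hunk 6: at line 6 remove [niqn] add [zmbq,thwq,ydp] -> 14 lines: soxz gknt cxobq ptys uyqm lrw pevu zmbq thwq ydp vdy owd rsz itvjl
Final line count: 14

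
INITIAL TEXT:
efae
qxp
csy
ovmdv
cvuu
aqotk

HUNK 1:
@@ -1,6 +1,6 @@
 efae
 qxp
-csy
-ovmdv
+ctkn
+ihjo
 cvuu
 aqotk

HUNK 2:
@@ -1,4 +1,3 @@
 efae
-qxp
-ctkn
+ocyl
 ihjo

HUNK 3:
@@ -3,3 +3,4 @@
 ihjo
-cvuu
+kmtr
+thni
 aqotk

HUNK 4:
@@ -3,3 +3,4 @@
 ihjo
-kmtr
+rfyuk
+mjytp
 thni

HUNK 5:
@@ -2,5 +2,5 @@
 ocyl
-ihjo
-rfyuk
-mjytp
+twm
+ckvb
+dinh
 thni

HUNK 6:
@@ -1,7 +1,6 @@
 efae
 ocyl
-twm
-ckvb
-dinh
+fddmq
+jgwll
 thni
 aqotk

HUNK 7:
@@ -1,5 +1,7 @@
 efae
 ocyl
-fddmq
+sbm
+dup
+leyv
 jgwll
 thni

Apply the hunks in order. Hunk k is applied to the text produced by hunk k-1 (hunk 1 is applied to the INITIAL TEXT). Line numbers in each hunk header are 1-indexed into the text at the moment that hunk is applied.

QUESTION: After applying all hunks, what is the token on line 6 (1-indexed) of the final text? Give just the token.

Hunk 1: at line 1 remove [csy,ovmdv] add [ctkn,ihjo] -> 6 lines: efae qxp ctkn ihjo cvuu aqotk
Hunk 2: at line 1 remove [qxp,ctkn] add [ocyl] -> 5 lines: efae ocyl ihjo cvuu aqotk
Hunk 3: at line 3 remove [cvuu] add [kmtr,thni] -> 6 lines: efae ocyl ihjo kmtr thni aqotk
Hunk 4: at line 3 remove [kmtr] add [rfyuk,mjytp] -> 7 lines: efae ocyl ihjo rfyuk mjytp thni aqotk
Hunk 5: at line 2 remove [ihjo,rfyuk,mjytp] add [twm,ckvb,dinh] -> 7 lines: efae ocyl twm ckvb dinh thni aqotk
Hunk 6: at line 1 remove [twm,ckvb,dinh] add [fddmq,jgwll] -> 6 lines: efae ocyl fddmq jgwll thni aqotk
Hunk 7: at line 1 remove [fddmq] add [sbm,dup,leyv] -> 8 lines: efae ocyl sbm dup leyv jgwll thni aqotk
Final line 6: jgwll

Answer: jgwll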